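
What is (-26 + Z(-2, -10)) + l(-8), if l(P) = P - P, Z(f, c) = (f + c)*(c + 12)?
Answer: -50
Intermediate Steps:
Z(f, c) = (12 + c)*(c + f) (Z(f, c) = (c + f)*(12 + c) = (12 + c)*(c + f))
l(P) = 0
(-26 + Z(-2, -10)) + l(-8) = (-26 + ((-10)**2 + 12*(-10) + 12*(-2) - 10*(-2))) + 0 = (-26 + (100 - 120 - 24 + 20)) + 0 = (-26 - 24) + 0 = -50 + 0 = -50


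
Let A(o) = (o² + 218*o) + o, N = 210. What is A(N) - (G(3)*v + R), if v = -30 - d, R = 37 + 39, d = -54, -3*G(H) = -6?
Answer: 89966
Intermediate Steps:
G(H) = 2 (G(H) = -⅓*(-6) = 2)
R = 76
v = 24 (v = -30 - 1*(-54) = -30 + 54 = 24)
A(o) = o² + 219*o
A(N) - (G(3)*v + R) = 210*(219 + 210) - (2*24 + 76) = 210*429 - (48 + 76) = 90090 - 1*124 = 90090 - 124 = 89966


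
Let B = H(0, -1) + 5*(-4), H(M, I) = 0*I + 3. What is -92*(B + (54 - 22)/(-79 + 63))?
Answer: 1748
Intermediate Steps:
H(M, I) = 3 (H(M, I) = 0 + 3 = 3)
B = -17 (B = 3 + 5*(-4) = 3 - 20 = -17)
-92*(B + (54 - 22)/(-79 + 63)) = -92*(-17 + (54 - 22)/(-79 + 63)) = -92*(-17 + 32/(-16)) = -92*(-17 + 32*(-1/16)) = -92*(-17 - 2) = -92*(-19) = 1748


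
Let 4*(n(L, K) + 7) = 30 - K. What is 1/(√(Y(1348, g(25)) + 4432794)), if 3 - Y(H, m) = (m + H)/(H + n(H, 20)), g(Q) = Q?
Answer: √653156113159/1701560399 ≈ 0.00047496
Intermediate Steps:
n(L, K) = ½ - K/4 (n(L, K) = -7 + (30 - K)/4 = -7 + (15/2 - K/4) = ½ - K/4)
Y(H, m) = 3 - (H + m)/(-9/2 + H) (Y(H, m) = 3 - (m + H)/(H + (½ - ¼*20)) = 3 - (H + m)/(H + (½ - 5)) = 3 - (H + m)/(H - 9/2) = 3 - (H + m)/(-9/2 + H))
1/(√(Y(1348, g(25)) + 4432794)) = 1/(√((-27 - 2*25 + 4*1348)/(-9 + 2*1348) + 4432794)) = 1/(√((-27 - 50 + 5392)/(-9 + 2696) + 4432794)) = 1/(√(5315/2687 + 4432794)) = 1/(√(11910922793/2687)) = 1/(7*√653156113159/2687) = √653156113159/1701560399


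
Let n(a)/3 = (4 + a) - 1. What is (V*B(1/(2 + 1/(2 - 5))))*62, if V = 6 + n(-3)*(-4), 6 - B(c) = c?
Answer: 10044/5 ≈ 2008.8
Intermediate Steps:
B(c) = 6 - c
n(a) = 9 + 3*a (n(a) = 3*((4 + a) - 1) = 3*(3 + a) = 9 + 3*a)
V = 6 (V = 6 + (9 + 3*(-3))*(-4) = 6 + (9 - 9)*(-4) = 6 + 0*(-4) = 6 + 0 = 6)
(V*B(1/(2 + 1/(2 - 5))))*62 = (6*(6 - 1/(2 + 1/(2 - 5))))*62 = (6*(6 - 1/(2 + 1/(-3))))*62 = (6*(6 - 1/(2 - ⅓)))*62 = (6*(6 - 1/5/3))*62 = (6*(6 - 1*⅗))*62 = (6*(6 - ⅗))*62 = (6*(27/5))*62 = (162/5)*62 = 10044/5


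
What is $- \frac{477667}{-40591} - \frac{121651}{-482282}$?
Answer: $\frac{235308131835}{19576308662} \approx 12.02$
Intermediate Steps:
$- \frac{477667}{-40591} - \frac{121651}{-482282} = \left(-477667\right) \left(- \frac{1}{40591}\right) - - \frac{121651}{482282} = \frac{477667}{40591} + \frac{121651}{482282} = \frac{235308131835}{19576308662}$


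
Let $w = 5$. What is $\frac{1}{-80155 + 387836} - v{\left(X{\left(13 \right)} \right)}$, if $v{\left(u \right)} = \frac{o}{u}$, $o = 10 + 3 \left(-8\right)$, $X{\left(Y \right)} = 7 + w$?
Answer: $\frac{2153773}{1846086} \approx 1.1667$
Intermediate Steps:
$X{\left(Y \right)} = 12$ ($X{\left(Y \right)} = 7 + 5 = 12$)
$o = -14$ ($o = 10 - 24 = -14$)
$v{\left(u \right)} = - \frac{14}{u}$
$\frac{1}{-80155 + 387836} - v{\left(X{\left(13 \right)} \right)} = \frac{1}{-80155 + 387836} - - \frac{14}{12} = \frac{1}{307681} - \left(-14\right) \frac{1}{12} = \frac{1}{307681} - - \frac{7}{6} = \frac{1}{307681} + \frac{7}{6} = \frac{2153773}{1846086}$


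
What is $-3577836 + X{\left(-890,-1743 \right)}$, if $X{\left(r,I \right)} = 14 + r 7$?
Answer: $-3584052$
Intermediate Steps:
$X{\left(r,I \right)} = 14 + 7 r$
$-3577836 + X{\left(-890,-1743 \right)} = -3577836 + \left(14 + 7 \left(-890\right)\right) = -3577836 + \left(14 - 6230\right) = -3577836 - 6216 = -3584052$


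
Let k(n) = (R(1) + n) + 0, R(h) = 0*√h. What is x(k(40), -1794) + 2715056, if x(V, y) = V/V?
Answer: 2715057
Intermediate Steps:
R(h) = 0
k(n) = n (k(n) = (0 + n) + 0 = n + 0 = n)
x(V, y) = 1
x(k(40), -1794) + 2715056 = 1 + 2715056 = 2715057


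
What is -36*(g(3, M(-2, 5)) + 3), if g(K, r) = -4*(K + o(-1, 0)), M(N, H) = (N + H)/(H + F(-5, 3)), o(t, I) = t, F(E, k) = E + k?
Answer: 180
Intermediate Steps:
M(N, H) = (H + N)/(-2 + H) (M(N, H) = (N + H)/(H + (-5 + 3)) = (H + N)/(H - 2) = (H + N)/(-2 + H))
g(K, r) = 4 - 4*K (g(K, r) = -4*(K - 1) = -4*(-1 + K) = 4 - 4*K)
-36*(g(3, M(-2, 5)) + 3) = -36*((4 - 4*3) + 3) = -36*((4 - 12) + 3) = -36*(-8 + 3) = -36*(-5) = 180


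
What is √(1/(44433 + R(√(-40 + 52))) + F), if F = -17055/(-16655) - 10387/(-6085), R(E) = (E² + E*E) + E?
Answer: √(49881103333233283465 + 2243997233074640*√3)/(20269135*√(44457 + 2*√3)) ≈ 1.6526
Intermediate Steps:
R(E) = E + 2*E² (R(E) = (E² + E²) + E = 2*E² + E = E + 2*E²)
F = 55355032/20269135 (F = -17055*(-1/16655) - 10387*(-1/6085) = 3411/3331 + 10387/6085 = 55355032/20269135 ≈ 2.7310)
√(1/(44433 + R(√(-40 + 52))) + F) = √(1/(44433 + √(-40 + 52)*(1 + 2*√(-40 + 52))) + 55355032/20269135) = √(1/(44433 + √12*(1 + 2*√12)) + 55355032/20269135) = √(1/(44433 + (2*√3)*(1 + 2*(2*√3))) + 55355032/20269135) = √(1/(44433 + (2*√3)*(1 + 4*√3)) + 55355032/20269135) = √(1/(44433 + 2*√3*(1 + 4*√3)) + 55355032/20269135) = √(55355032/20269135 + 1/(44433 + 2*√3*(1 + 4*√3)))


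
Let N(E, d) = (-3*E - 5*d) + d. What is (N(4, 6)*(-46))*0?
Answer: 0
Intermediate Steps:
N(E, d) = -4*d - 3*E (N(E, d) = (-5*d - 3*E) + d = -4*d - 3*E)
(N(4, 6)*(-46))*0 = ((-4*6 - 3*4)*(-46))*0 = ((-24 - 12)*(-46))*0 = -36*(-46)*0 = 1656*0 = 0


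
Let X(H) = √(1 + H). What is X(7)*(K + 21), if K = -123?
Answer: -204*√2 ≈ -288.50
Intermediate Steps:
X(7)*(K + 21) = √(1 + 7)*(-123 + 21) = √8*(-102) = (2*√2)*(-102) = -204*√2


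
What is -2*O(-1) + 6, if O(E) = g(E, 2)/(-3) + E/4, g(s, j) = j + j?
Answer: 55/6 ≈ 9.1667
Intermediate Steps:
g(s, j) = 2*j
O(E) = -4/3 + E/4 (O(E) = (2*2)/(-3) + E/4 = 4*(-1/3) + E*(1/4) = -4/3 + E/4)
-2*O(-1) + 6 = -2*(-4/3 + (1/4)*(-1)) + 6 = -2*(-4/3 - 1/4) + 6 = -2*(-19/12) + 6 = 19/6 + 6 = 55/6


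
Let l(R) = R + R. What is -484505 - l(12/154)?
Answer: -37306897/77 ≈ -4.8451e+5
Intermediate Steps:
l(R) = 2*R
-484505 - l(12/154) = -484505 - 2*12/154 = -484505 - 2*12*(1/154) = -484505 - 2*6/77 = -484505 - 1*12/77 = -484505 - 12/77 = -37306897/77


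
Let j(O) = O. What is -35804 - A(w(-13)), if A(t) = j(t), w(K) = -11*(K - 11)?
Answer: -36068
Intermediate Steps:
w(K) = 121 - 11*K (w(K) = -11*(-11 + K) = 121 - 11*K)
A(t) = t
-35804 - A(w(-13)) = -35804 - (121 - 11*(-13)) = -35804 - (121 + 143) = -35804 - 1*264 = -35804 - 264 = -36068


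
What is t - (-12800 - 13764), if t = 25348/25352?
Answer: 168368969/6338 ≈ 26565.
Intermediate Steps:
t = 6337/6338 (t = 25348*(1/25352) = 6337/6338 ≈ 0.99984)
t - (-12800 - 13764) = 6337/6338 - (-12800 - 13764) = 6337/6338 - 1*(-26564) = 6337/6338 + 26564 = 168368969/6338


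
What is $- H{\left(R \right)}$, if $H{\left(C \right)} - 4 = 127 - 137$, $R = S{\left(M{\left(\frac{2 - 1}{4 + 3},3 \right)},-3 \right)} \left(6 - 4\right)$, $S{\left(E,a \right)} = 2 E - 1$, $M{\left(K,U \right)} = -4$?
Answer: $6$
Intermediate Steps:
$S{\left(E,a \right)} = -1 + 2 E$ ($S{\left(E,a \right)} = 2 E - 1 = -1 + 2 E$)
$R = -18$ ($R = \left(-1 + 2 \left(-4\right)\right) \left(6 - 4\right) = \left(-1 - 8\right) 2 = \left(-9\right) 2 = -18$)
$H{\left(C \right)} = -6$ ($H{\left(C \right)} = 4 + \left(127 - 137\right) = 4 - 10 = -6$)
$- H{\left(R \right)} = \left(-1\right) \left(-6\right) = 6$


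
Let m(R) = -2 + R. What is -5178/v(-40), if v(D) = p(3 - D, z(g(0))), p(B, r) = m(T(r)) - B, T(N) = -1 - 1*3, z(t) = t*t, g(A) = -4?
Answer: 5178/49 ≈ 105.67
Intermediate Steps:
z(t) = t**2
T(N) = -4 (T(N) = -1 - 3 = -4)
p(B, r) = -6 - B (p(B, r) = (-2 - 4) - B = -6 - B)
v(D) = -9 + D (v(D) = -6 - (3 - D) = -6 + (-3 + D) = -9 + D)
-5178/v(-40) = -5178/(-9 - 40) = -5178/(-49) = -5178*(-1/49) = 5178/49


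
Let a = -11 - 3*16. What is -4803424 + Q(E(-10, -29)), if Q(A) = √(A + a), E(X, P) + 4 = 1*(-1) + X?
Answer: -4803424 + I*√74 ≈ -4.8034e+6 + 8.6023*I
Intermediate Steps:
a = -59 (a = -11 - 48 = -59)
E(X, P) = -5 + X (E(X, P) = -4 + (1*(-1) + X) = -4 + (-1 + X) = -5 + X)
Q(A) = √(-59 + A) (Q(A) = √(A - 59) = √(-59 + A))
-4803424 + Q(E(-10, -29)) = -4803424 + √(-59 + (-5 - 10)) = -4803424 + √(-59 - 15) = -4803424 + √(-74) = -4803424 + I*√74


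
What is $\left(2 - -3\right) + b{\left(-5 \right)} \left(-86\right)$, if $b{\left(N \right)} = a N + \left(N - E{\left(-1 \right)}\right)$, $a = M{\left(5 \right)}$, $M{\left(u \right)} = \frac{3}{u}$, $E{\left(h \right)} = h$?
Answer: $607$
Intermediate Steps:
$a = \frac{3}{5} \approx 0.6$
$b{\left(N \right)} = 1 + \frac{8 N}{5}$ ($b{\left(N \right)} = \frac{3 N}{5} + \left(N - -1\right) = \frac{3 N}{5} + \left(N + 1\right) = \frac{3 N}{5} + \left(1 + N\right) = 1 + \frac{8 N}{5}$)
$\left(2 - -3\right) + b{\left(-5 \right)} \left(-86\right) = \left(2 - -3\right) + \left(1 + \frac{8}{5} \left(-5\right)\right) \left(-86\right) = \left(2 + 3\right) + \left(1 - 8\right) \left(-86\right) = 5 - -602 = 5 + 602 = 607$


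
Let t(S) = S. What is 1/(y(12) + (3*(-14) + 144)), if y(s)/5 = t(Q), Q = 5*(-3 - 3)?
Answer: -1/48 ≈ -0.020833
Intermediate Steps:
Q = -30 (Q = 5*(-6) = -30)
y(s) = -150 (y(s) = 5*(-30) = -150)
1/(y(12) + (3*(-14) + 144)) = 1/(-150 + (3*(-14) + 144)) = 1/(-150 + (-42 + 144)) = 1/(-150 + 102) = 1/(-48) = -1/48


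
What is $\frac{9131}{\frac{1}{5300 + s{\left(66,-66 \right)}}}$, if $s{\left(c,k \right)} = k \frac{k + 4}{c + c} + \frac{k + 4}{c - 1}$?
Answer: $\frac{3163462343}{65} \approx 4.8669 \cdot 10^{7}$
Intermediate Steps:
$s{\left(c,k \right)} = \frac{4 + k}{-1 + c} + \frac{k \left(4 + k\right)}{2 c}$ ($s{\left(c,k \right)} = k \frac{4 + k}{2 c} + \frac{4 + k}{-1 + c} = \frac{k \left(4 + k\right)}{2 c} + \frac{4 + k}{-1 + c} = \frac{4 + k}{-1 + c} + \frac{k \left(4 + k\right)}{2 c}$)
$\frac{9131}{\frac{1}{5300 + s{\left(66,-66 \right)}}} = \frac{9131}{\frac{1}{5300 + \frac{- \left(-66\right)^{2} - -264 + 8 \cdot 66 + 66 \left(-66\right)^{2} + 6 \cdot 66 \left(-66\right)}{2 \cdot 66 \left(-1 + 66\right)}}} = \frac{9131}{\frac{1}{5300 + \frac{1}{2} \cdot \frac{1}{66} \cdot \frac{1}{65} \left(\left(-1\right) 4356 + 264 + 528 + 66 \cdot 4356 - 26136\right)}} = \frac{9131}{\frac{1}{5300 + \frac{1}{2} \cdot \frac{1}{66} \cdot \frac{1}{65} \left(-4356 + 264 + 528 + 287496 - 26136\right)}} = \frac{9131}{\frac{1}{5300 + \frac{1}{2} \cdot \frac{1}{66} \cdot \frac{1}{65} \cdot 257796}} = \frac{9131}{\frac{1}{5300 + \frac{1953}{65}}} = \frac{9131}{\frac{1}{\frac{346453}{65}}} = \frac{9131}{\frac{65}{346453}} = 9131 \cdot \frac{346453}{65} = \frac{3163462343}{65}$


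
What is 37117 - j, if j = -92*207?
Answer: 56161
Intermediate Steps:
j = -19044
37117 - j = 37117 - 1*(-19044) = 37117 + 19044 = 56161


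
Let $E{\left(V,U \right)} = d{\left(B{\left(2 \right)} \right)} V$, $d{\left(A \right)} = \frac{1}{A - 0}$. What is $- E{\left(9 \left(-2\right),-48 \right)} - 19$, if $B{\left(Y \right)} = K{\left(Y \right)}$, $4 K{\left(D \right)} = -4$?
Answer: $-37$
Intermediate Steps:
$K{\left(D \right)} = -1$ ($K{\left(D \right)} = \frac{1}{4} \left(-4\right) = -1$)
$B{\left(Y \right)} = -1$
$d{\left(A \right)} = \frac{1}{A}$ ($d{\left(A \right)} = \frac{1}{A + \left(-5 + 5\right)} = \frac{1}{A + 0} = \frac{1}{A}$)
$E{\left(V,U \right)} = - V$ ($E{\left(V,U \right)} = \frac{V}{-1} = - V$)
$- E{\left(9 \left(-2\right),-48 \right)} - 19 = - \left(-1\right) 9 \left(-2\right) - 19 = - \left(-1\right) \left(-18\right) - 19 = \left(-1\right) 18 - 19 = -18 - 19 = -37$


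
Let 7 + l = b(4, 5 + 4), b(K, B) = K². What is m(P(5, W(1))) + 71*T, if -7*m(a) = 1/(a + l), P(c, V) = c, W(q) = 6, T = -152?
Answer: -1057617/98 ≈ -10792.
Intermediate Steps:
l = 9 (l = -7 + 4² = -7 + 16 = 9)
m(a) = -1/(7*(9 + a)) (m(a) = -1/(7*(a + 9)) = -1/(7*(9 + a)))
m(P(5, W(1))) + 71*T = -1/(63 + 7*5) + 71*(-152) = -1/(63 + 35) - 10792 = -1/98 - 10792 = -1057617/98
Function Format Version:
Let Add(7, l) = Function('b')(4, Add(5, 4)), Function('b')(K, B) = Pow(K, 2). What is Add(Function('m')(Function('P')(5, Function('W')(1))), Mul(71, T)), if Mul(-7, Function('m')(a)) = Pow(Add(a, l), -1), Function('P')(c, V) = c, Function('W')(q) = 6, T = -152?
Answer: Rational(-1057617, 98) ≈ -10792.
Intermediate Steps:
l = 9 (l = Add(-7, Pow(4, 2)) = Add(-7, 16) = 9)
Function('m')(a) = Mul(Rational(-1, 7), Pow(Add(9, a), -1)) (Function('m')(a) = Mul(Rational(-1, 7), Pow(Add(a, 9), -1)) = Mul(Rational(-1, 7), Pow(Add(9, a), -1)))
Add(Function('m')(Function('P')(5, Function('W')(1))), Mul(71, T)) = Add(Mul(-1, Pow(Add(63, Mul(7, 5)), -1)), Mul(71, -152)) = Add(Mul(-1, Pow(Add(63, 35), -1)), -10792) = Add(Mul(-1, Pow(98, -1)), -10792) = Add(Mul(-1, Rational(1, 98)), -10792) = Add(Rational(-1, 98), -10792) = Rational(-1057617, 98)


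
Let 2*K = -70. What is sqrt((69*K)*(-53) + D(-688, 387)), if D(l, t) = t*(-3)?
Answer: sqrt(126834) ≈ 356.14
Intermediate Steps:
K = -35 (K = (1/2)*(-70) = -35)
D(l, t) = -3*t
sqrt((69*K)*(-53) + D(-688, 387)) = sqrt((69*(-35))*(-53) - 3*387) = sqrt(-2415*(-53) - 1161) = sqrt(127995 - 1161) = sqrt(126834)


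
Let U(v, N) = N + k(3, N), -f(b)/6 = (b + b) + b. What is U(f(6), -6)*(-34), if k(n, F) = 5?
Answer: 34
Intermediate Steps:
f(b) = -18*b (f(b) = -6*((b + b) + b) = -6*(2*b + b) = -18*b)
U(v, N) = 5 + N (U(v, N) = N + 5 = 5 + N)
U(f(6), -6)*(-34) = (5 - 6)*(-34) = -1*(-34) = 34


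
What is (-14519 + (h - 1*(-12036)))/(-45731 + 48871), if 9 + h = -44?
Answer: -634/785 ≈ -0.80764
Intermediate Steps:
h = -53 (h = -9 - 44 = -53)
(-14519 + (h - 1*(-12036)))/(-45731 + 48871) = (-14519 + (-53 - 1*(-12036)))/(-45731 + 48871) = (-14519 + (-53 + 12036))/3140 = (-14519 + 11983)*(1/3140) = -2536*1/3140 = -634/785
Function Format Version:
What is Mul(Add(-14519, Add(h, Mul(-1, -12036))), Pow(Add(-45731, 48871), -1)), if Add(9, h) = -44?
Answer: Rational(-634, 785) ≈ -0.80764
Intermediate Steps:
h = -53 (h = Add(-9, -44) = -53)
Mul(Add(-14519, Add(h, Mul(-1, -12036))), Pow(Add(-45731, 48871), -1)) = Mul(Add(-14519, Add(-53, Mul(-1, -12036))), Pow(Add(-45731, 48871), -1)) = Mul(Add(-14519, Add(-53, 12036)), Pow(3140, -1)) = Mul(Add(-14519, 11983), Rational(1, 3140)) = Mul(-2536, Rational(1, 3140)) = Rational(-634, 785)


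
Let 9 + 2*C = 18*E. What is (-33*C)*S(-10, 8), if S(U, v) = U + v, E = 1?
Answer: 297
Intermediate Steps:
C = 9/2 (C = -9/2 + (18*1)/2 = -9/2 + (1/2)*18 = -9/2 + 9 = 9/2 ≈ 4.5000)
(-33*C)*S(-10, 8) = (-33*9/2)*(-10 + 8) = -297/2*(-2) = 297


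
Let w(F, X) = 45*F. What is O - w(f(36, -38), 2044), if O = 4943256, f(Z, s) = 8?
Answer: 4942896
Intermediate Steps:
O - w(f(36, -38), 2044) = 4943256 - 45*8 = 4943256 - 1*360 = 4943256 - 360 = 4942896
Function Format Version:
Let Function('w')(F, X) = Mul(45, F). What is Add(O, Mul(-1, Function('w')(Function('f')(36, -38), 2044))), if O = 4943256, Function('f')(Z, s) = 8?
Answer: 4942896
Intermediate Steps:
Add(O, Mul(-1, Function('w')(Function('f')(36, -38), 2044))) = Add(4943256, Mul(-1, Mul(45, 8))) = Add(4943256, Mul(-1, 360)) = Add(4943256, -360) = 4942896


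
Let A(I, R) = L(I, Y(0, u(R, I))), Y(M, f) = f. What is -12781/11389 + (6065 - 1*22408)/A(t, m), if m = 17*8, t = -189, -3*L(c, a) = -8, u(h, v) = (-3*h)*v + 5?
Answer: -558493529/91112 ≈ -6129.8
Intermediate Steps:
u(h, v) = 5 - 3*h*v (u(h, v) = -3*h*v + 5 = 5 - 3*h*v)
L(c, a) = 8/3 (L(c, a) = -⅓*(-8) = 8/3)
m = 136
A(I, R) = 8/3
-12781/11389 + (6065 - 1*22408)/A(t, m) = -12781/11389 + (6065 - 1*22408)/(8/3) = -12781*1/11389 + (6065 - 22408)*(3/8) = -12781/11389 - 16343*3/8 = -12781/11389 - 49029/8 = -558493529/91112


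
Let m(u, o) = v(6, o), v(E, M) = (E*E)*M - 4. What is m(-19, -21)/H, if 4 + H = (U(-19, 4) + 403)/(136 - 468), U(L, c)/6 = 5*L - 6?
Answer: 50464/225 ≈ 224.28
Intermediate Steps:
U(L, c) = -36 + 30*L (U(L, c) = 6*(5*L - 6) = 6*(-6 + 5*L) = -36 + 30*L)
v(E, M) = -4 + M*E² (v(E, M) = E²*M - 4 = M*E² - 4 = -4 + M*E²)
H = -1125/332 (H = -4 + ((-36 + 30*(-19)) + 403)/(136 - 468) = -4 + ((-36 - 570) + 403)/(-332) = -4 + (-606 + 403)*(-1/332) = -4 - 203*(-1/332) = -4 + 203/332 = -1125/332 ≈ -3.3886)
m(u, o) = -4 + 36*o (m(u, o) = -4 + o*6² = -4 + o*36 = -4 + 36*o)
m(-19, -21)/H = (-4 + 36*(-21))/(-1125/332) = (-4 - 756)*(-332/1125) = -760*(-332/1125) = 50464/225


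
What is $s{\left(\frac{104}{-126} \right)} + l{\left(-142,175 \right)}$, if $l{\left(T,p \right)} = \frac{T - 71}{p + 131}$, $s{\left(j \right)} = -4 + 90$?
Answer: $\frac{8701}{102} \approx 85.304$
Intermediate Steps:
$s{\left(j \right)} = 86$
$l{\left(T,p \right)} = \frac{-71 + T}{131 + p}$
$s{\left(\frac{104}{-126} \right)} + l{\left(-142,175 \right)} = 86 + \frac{-71 - 142}{131 + 175} = 86 + \frac{1}{306} \left(-213\right) = 86 - \frac{71}{102} = \frac{8701}{102}$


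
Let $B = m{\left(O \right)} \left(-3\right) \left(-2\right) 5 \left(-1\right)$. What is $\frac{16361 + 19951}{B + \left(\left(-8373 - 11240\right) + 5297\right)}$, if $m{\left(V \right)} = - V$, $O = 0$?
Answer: $- \frac{3026}{1193} \approx -2.5365$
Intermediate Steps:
$B = 0$ ($B = \left(-1\right) 0 \left(-3\right) \left(-2\right) 5 \left(-1\right) = 0 \cdot 6 \left(-5\right) = 0 \left(-30\right) = 0$)
$\frac{16361 + 19951}{B + \left(\left(-8373 - 11240\right) + 5297\right)} = \frac{16361 + 19951}{0 + \left(\left(-8373 - 11240\right) + 5297\right)} = \frac{36312}{0 + \left(-19613 + 5297\right)} = \frac{36312}{0 - 14316} = \frac{36312}{-14316} = 36312 \left(- \frac{1}{14316}\right) = - \frac{3026}{1193}$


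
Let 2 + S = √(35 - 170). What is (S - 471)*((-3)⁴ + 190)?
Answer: -128183 + 813*I*√15 ≈ -1.2818e+5 + 3148.7*I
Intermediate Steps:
S = -2 + 3*I*√15 (S = -2 + √(35 - 170) = -2 + √(-135) = -2 + 3*I*√15 ≈ -2.0 + 11.619*I)
(S - 471)*((-3)⁴ + 190) = ((-2 + 3*I*√15) - 471)*((-3)⁴ + 190) = (-473 + 3*I*√15)*(81 + 190) = (-473 + 3*I*√15)*271 = -128183 + 813*I*√15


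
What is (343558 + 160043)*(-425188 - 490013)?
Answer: -460896138801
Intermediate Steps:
(343558 + 160043)*(-425188 - 490013) = 503601*(-915201) = -460896138801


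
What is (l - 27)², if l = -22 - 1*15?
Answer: 4096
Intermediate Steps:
l = -37 (l = -22 - 15 = -37)
(l - 27)² = (-37 - 27)² = (-64)² = 4096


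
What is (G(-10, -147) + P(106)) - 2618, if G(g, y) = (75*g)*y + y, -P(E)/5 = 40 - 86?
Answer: 107715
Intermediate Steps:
P(E) = 230 (P(E) = -5*(40 - 86) = -5*(-46) = 230)
G(g, y) = y + 75*g*y (G(g, y) = 75*g*y + y = y + 75*g*y)
(G(-10, -147) + P(106)) - 2618 = (-147*(1 + 75*(-10)) + 230) - 2618 = (-147*(1 - 750) + 230) - 2618 = (-147*(-749) + 230) - 2618 = (110103 + 230) - 2618 = 110333 - 2618 = 107715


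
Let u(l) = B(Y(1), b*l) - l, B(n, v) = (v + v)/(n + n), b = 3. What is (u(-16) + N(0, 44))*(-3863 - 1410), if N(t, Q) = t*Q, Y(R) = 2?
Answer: 42184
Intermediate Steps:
B(n, v) = v/n (B(n, v) = (2*v)/((2*n)) = (2*v)*(1/(2*n)) = v/n)
N(t, Q) = Q*t
u(l) = l/2 (u(l) = (3*l)/2 - l = (3*l)*(½) - l = 3*l/2 - l = l/2)
(u(-16) + N(0, 44))*(-3863 - 1410) = ((½)*(-16) + 44*0)*(-3863 - 1410) = (-8 + 0)*(-5273) = -8*(-5273) = 42184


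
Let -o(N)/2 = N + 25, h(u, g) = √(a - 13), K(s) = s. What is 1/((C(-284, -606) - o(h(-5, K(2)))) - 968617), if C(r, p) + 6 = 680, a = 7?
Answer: -322631/312272286491 - 2*I*√6/936816859473 ≈ -1.0332e-6 - 5.2294e-12*I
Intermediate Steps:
C(r, p) = 674 (C(r, p) = -6 + 680 = 674)
h(u, g) = I*√6 (h(u, g) = √(7 - 13) = √(-6) = I*√6)
o(N) = -50 - 2*N (o(N) = -2*(N + 25) = -2*(25 + N) = -50 - 2*N)
1/((C(-284, -606) - o(h(-5, K(2)))) - 968617) = 1/((674 - (-50 - 2*I*√6)) - 968617) = 1/((674 + (50 + 2*I*√6)) - 968617) = 1/((724 + 2*I*√6) - 968617) = 1/(-967893 + 2*I*√6)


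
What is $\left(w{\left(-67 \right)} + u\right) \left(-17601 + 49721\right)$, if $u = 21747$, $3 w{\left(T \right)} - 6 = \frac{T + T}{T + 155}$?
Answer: $\frac{2095684730}{3} \approx 6.9856 \cdot 10^{8}$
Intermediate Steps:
$w{\left(T \right)} = 2 + \frac{2 T}{3 \left(155 + T\right)}$ ($w{\left(T \right)} = 2 + \frac{\left(T + T\right) \frac{1}{T + 155}}{3} = 2 + \frac{2 T \frac{1}{155 + T}}{3} = 2 + \frac{2 T}{3 \left(155 + T\right)}$)
$\left(w{\left(-67 \right)} + u\right) \left(-17601 + 49721\right) = \left(\frac{2 \left(465 + 4 \left(-67\right)\right)}{3 \left(155 - 67\right)} + 21747\right) \left(-17601 + 49721\right) = \left(\frac{2 \left(465 - 268\right)}{3 \cdot 88} + 21747\right) 32120 = \left(\frac{2}{3} \cdot \frac{1}{88} \cdot 197 + 21747\right) 32120 = \left(\frac{197}{132} + 21747\right) 32120 = \frac{2870801}{132} \cdot 32120 = \frac{2095684730}{3}$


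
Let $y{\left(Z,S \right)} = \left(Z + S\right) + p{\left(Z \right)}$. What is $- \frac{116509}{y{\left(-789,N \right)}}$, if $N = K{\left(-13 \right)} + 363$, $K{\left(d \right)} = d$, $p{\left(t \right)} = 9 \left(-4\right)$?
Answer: $\frac{116509}{475} \approx 245.28$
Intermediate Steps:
$p{\left(t \right)} = -36$
$N = 350$ ($N = -13 + 363 = 350$)
$y{\left(Z,S \right)} = -36 + S + Z$ ($y{\left(Z,S \right)} = \left(Z + S\right) - 36 = \left(S + Z\right) - 36 = -36 + S + Z$)
$- \frac{116509}{y{\left(-789,N \right)}} = - \frac{116509}{-36 + 350 - 789} = - \frac{116509}{-475} = \left(-116509\right) \left(- \frac{1}{475}\right) = \frac{116509}{475}$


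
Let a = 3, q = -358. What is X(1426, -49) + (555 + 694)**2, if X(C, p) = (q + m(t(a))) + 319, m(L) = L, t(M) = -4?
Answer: 1559958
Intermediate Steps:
X(C, p) = -43 (X(C, p) = (-358 - 4) + 319 = -362 + 319 = -43)
X(1426, -49) + (555 + 694)**2 = -43 + (555 + 694)**2 = -43 + 1249**2 = -43 + 1560001 = 1559958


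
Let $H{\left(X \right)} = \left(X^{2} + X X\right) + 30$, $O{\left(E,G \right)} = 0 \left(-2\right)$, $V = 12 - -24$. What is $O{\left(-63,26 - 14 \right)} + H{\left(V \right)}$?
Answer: $2622$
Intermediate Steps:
$V = 36$ ($V = 12 + 24 = 36$)
$O{\left(E,G \right)} = 0$
$H{\left(X \right)} = 30 + 2 X^{2}$ ($H{\left(X \right)} = \left(X^{2} + X^{2}\right) + 30 = 2 X^{2} + 30 = 30 + 2 X^{2}$)
$O{\left(-63,26 - 14 \right)} + H{\left(V \right)} = 0 + \left(30 + 2 \cdot 36^{2}\right) = 0 + \left(30 + 2 \cdot 1296\right) = 0 + \left(30 + 2592\right) = 0 + 2622 = 2622$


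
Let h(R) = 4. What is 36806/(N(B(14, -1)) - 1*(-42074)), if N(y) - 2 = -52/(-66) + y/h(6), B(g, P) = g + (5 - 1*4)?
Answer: 4858392/5554631 ≈ 0.87466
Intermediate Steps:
B(g, P) = 1 + g (B(g, P) = g + (5 - 4) = g + 1 = 1 + g)
N(y) = 92/33 + y/4 (N(y) = 2 + (-52/(-66) + y/4) = 2 + (-52*(-1/66) + y*(¼)) = 2 + (26/33 + y/4) = 92/33 + y/4)
36806/(N(B(14, -1)) - 1*(-42074)) = 36806/((92/33 + (1 + 14)/4) - 1*(-42074)) = 36806/((92/33 + (¼)*15) + 42074) = 36806/((92/33 + 15/4) + 42074) = 36806/(863/132 + 42074) = 36806/(5554631/132) = 36806*(132/5554631) = 4858392/5554631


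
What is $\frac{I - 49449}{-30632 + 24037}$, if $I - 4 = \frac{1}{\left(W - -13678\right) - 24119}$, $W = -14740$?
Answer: $\frac{1245074546}{166068695} \approx 7.4973$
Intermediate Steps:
$I = \frac{100723}{25181}$ ($I = 4 + \frac{1}{\left(-14740 - -13678\right) - 24119} = 4 + \frac{1}{\left(-14740 + 13678\right) - 24119} = 4 + \frac{1}{-1062 - 24119} = 4 + \frac{1}{-25181} = 4 - \frac{1}{25181} = \frac{100723}{25181} \approx 4.0$)
$\frac{I - 49449}{-30632 + 24037} = \frac{\frac{100723}{25181} - 49449}{-30632 + 24037} = - \frac{1245074546}{25181 \left(-6595\right)} = \left(- \frac{1245074546}{25181}\right) \left(- \frac{1}{6595}\right) = \frac{1245074546}{166068695}$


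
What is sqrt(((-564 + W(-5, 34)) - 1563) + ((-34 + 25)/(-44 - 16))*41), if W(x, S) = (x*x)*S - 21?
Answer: I*sqrt(129185)/10 ≈ 35.942*I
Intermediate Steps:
W(x, S) = -21 + S*x**2 (W(x, S) = x**2*S - 21 = S*x**2 - 21 = -21 + S*x**2)
sqrt(((-564 + W(-5, 34)) - 1563) + ((-34 + 25)/(-44 - 16))*41) = sqrt(((-564 + (-21 + 34*(-5)**2)) - 1563) + ((-34 + 25)/(-44 - 16))*41) = sqrt(((-564 + (-21 + 34*25)) - 1563) - 9/(-60)*41) = sqrt(((-564 + (-21 + 850)) - 1563) - 9*(-1/60)*41) = sqrt(((-564 + 829) - 1563) + (3/20)*41) = sqrt((265 - 1563) + 123/20) = sqrt(-1298 + 123/20) = sqrt(-25837/20) = I*sqrt(129185)/10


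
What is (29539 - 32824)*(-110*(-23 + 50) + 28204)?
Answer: -82893690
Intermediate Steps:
(29539 - 32824)*(-110*(-23 + 50) + 28204) = -3285*(-110*27 + 28204) = -3285*(-2970 + 28204) = -3285*25234 = -82893690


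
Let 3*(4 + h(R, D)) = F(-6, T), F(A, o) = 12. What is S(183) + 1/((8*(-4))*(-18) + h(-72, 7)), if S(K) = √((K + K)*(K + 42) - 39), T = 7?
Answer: 1/576 + √82311 ≈ 286.90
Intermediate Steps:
h(R, D) = 0 (h(R, D) = -4 + (⅓)*12 = -4 + 4 = 0)
S(K) = √(-39 + 2*K*(42 + K)) (S(K) = √((2*K)*(42 + K) - 39) = √(2*K*(42 + K) - 39) = √(-39 + 2*K*(42 + K)))
S(183) + 1/((8*(-4))*(-18) + h(-72, 7)) = √(-39 + 2*183² + 84*183) + 1/((8*(-4))*(-18) + 0) = √(-39 + 2*33489 + 15372) + 1/(-32*(-18) + 0) = √(-39 + 66978 + 15372) + 1/(576 + 0) = √82311 + 1/576 = 1/576 + √82311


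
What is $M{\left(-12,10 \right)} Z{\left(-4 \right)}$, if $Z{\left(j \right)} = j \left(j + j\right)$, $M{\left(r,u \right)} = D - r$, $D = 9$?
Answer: $672$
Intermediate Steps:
$M{\left(r,u \right)} = 9 - r$
$Z{\left(j \right)} = 2 j^{2}$ ($Z{\left(j \right)} = j 2 j = 2 j^{2}$)
$M{\left(-12,10 \right)} Z{\left(-4 \right)} = \left(9 - -12\right) 2 \left(-4\right)^{2} = \left(9 + 12\right) 2 \cdot 16 = 21 \cdot 32 = 672$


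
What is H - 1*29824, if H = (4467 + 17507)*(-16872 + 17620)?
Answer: 16406728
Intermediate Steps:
H = 16436552 (H = 21974*748 = 16436552)
H - 1*29824 = 16436552 - 1*29824 = 16436552 - 29824 = 16406728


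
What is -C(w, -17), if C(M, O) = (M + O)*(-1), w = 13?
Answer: -4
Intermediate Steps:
C(M, O) = -M - O
-C(w, -17) = -(-1*13 - 1*(-17)) = -(-13 + 17) = -1*4 = -4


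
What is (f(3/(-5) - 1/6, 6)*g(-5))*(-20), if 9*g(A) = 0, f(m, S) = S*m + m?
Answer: 0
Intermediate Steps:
f(m, S) = m + S*m
g(A) = 0 (g(A) = (1/9)*0 = 0)
(f(3/(-5) - 1/6, 6)*g(-5))*(-20) = (((3/(-5) - 1/6)*(1 + 6))*0)*(-20) = (((3*(-1/5) - 1*1/6)*7)*0)*(-20) = (((-3/5 - 1/6)*7)*0)*(-20) = (-23/30*7*0)*(-20) = -161/30*0*(-20) = 0*(-20) = 0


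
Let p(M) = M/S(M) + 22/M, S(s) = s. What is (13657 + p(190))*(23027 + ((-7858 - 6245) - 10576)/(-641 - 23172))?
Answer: 142303443624846/452447 ≈ 3.1452e+8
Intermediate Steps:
p(M) = 1 + 22/M (p(M) = M/M + 22/M = 1 + 22/M)
(13657 + p(190))*(23027 + ((-7858 - 6245) - 10576)/(-641 - 23172)) = (13657 + (22 + 190)/190)*(23027 + ((-7858 - 6245) - 10576)/(-641 - 23172)) = (13657 + (1/190)*212)*(23027 + (-14103 - 10576)/(-23813)) = (13657 + 106/95)*(23027 - 24679*(-1/23813)) = 1297521*(23027 + 24679/23813)/95 = (1297521/95)*(548366630/23813) = 142303443624846/452447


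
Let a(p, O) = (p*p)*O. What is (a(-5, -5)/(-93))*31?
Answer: 125/3 ≈ 41.667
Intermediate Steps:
a(p, O) = O*p² (a(p, O) = p²*O = O*p²)
(a(-5, -5)/(-93))*31 = (-5*(-5)²/(-93))*31 = (-5*25*(-1/93))*31 = -125*(-1/93)*31 = (125/93)*31 = 125/3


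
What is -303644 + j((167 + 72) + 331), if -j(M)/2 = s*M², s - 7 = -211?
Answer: 132255556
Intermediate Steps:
s = -204 (s = 7 - 211 = -204)
j(M) = 408*M² (j(M) = -(-408)*M² = 408*M²)
-303644 + j((167 + 72) + 331) = -303644 + 408*((167 + 72) + 331)² = -303644 + 408*(239 + 331)² = -303644 + 408*570² = -303644 + 408*324900 = -303644 + 132559200 = 132255556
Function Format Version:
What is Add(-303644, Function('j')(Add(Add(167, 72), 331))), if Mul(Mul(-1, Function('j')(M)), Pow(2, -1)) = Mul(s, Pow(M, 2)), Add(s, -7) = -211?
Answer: 132255556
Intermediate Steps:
s = -204 (s = Add(7, -211) = -204)
Function('j')(M) = Mul(408, Pow(M, 2)) (Function('j')(M) = Mul(-2, Mul(-204, Pow(M, 2))) = Mul(408, Pow(M, 2)))
Add(-303644, Function('j')(Add(Add(167, 72), 331))) = Add(-303644, Mul(408, Pow(Add(Add(167, 72), 331), 2))) = Add(-303644, Mul(408, Pow(Add(239, 331), 2))) = Add(-303644, Mul(408, Pow(570, 2))) = Add(-303644, Mul(408, 324900)) = Add(-303644, 132559200) = 132255556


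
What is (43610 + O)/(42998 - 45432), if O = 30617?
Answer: -74227/2434 ≈ -30.496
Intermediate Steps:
(43610 + O)/(42998 - 45432) = (43610 + 30617)/(42998 - 45432) = 74227/(-2434) = 74227*(-1/2434) = -74227/2434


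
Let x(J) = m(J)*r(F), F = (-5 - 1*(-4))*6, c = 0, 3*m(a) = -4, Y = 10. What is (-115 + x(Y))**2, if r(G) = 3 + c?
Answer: 14161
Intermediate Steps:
m(a) = -4/3 (m(a) = (1/3)*(-4) = -4/3)
F = -6 (F = (-5 + 4)*6 = -1*6 = -6)
r(G) = 3 (r(G) = 3 + 0 = 3)
x(J) = -4 (x(J) = -4/3*3 = -4)
(-115 + x(Y))**2 = (-115 - 4)**2 = (-119)**2 = 14161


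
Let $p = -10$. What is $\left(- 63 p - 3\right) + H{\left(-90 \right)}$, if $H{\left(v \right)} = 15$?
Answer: $642$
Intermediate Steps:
$\left(- 63 p - 3\right) + H{\left(-90 \right)} = \left(\left(-63\right) \left(-10\right) - 3\right) + 15 = \left(630 - 3\right) + 15 = 627 + 15 = 642$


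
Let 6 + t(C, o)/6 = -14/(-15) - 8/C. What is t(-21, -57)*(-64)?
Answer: 62976/35 ≈ 1799.3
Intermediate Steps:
t(C, o) = -152/5 - 48/C (t(C, o) = -36 + 6*(-14/(-15) - 8/C) = -36 + 6*(-14*(-1/15) - 8/C) = -36 + 6*(14/15 - 8/C) = -36 + (28/5 - 48/C) = -152/5 - 48/C)
t(-21, -57)*(-64) = (-152/5 - 48/(-21))*(-64) = (-152/5 - 48*(-1/21))*(-64) = (-152/5 + 16/7)*(-64) = -984/35*(-64) = 62976/35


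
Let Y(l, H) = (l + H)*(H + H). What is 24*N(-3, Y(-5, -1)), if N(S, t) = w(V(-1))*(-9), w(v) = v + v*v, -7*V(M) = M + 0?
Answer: -1728/49 ≈ -35.265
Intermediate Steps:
V(M) = -M/7 (V(M) = -(M + 0)/7 = -M/7)
w(v) = v + v**2
Y(l, H) = 2*H*(H + l) (Y(l, H) = (H + l)*(2*H) = 2*H*(H + l))
N(S, t) = -72/49 (N(S, t) = ((-1/7*(-1))*(1 - 1/7*(-1)))*(-9) = ((1 + 1/7)/7)*(-9) = ((1/7)*(8/7))*(-9) = (8/49)*(-9) = -72/49)
24*N(-3, Y(-5, -1)) = 24*(-72/49) = -1728/49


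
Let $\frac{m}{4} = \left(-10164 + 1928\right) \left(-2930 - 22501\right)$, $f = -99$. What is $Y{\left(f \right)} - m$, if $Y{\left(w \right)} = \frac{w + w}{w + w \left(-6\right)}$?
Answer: $- \frac{4188994322}{5} \approx -8.378 \cdot 10^{8}$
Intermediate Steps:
$m = 837798864$ ($m = 4 \left(-10164 + 1928\right) \left(-2930 - 22501\right) = 4 \left(\left(-8236\right) \left(-25431\right)\right) = 4 \cdot 209449716 = 837798864$)
$Y{\left(w \right)} = - \frac{2}{5}$ ($Y{\left(w \right)} = \frac{2 w}{w - 6 w} = \frac{2 w}{\left(-5\right) w} = 2 w \left(- \frac{1}{5 w}\right) = - \frac{2}{5}$)
$Y{\left(f \right)} - m = - \frac{2}{5} - 837798864 = - \frac{4188994322}{5}$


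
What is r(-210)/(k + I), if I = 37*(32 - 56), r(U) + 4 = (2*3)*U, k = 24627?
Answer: -1264/23739 ≈ -0.053246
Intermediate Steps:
r(U) = -4 + 6*U (r(U) = -4 + (2*3)*U = -4 + 6*U)
I = -888 (I = 37*(-24) = -888)
r(-210)/(k + I) = (-4 + 6*(-210))/(24627 - 888) = (-4 - 1260)/23739 = -1264*1/23739 = -1264/23739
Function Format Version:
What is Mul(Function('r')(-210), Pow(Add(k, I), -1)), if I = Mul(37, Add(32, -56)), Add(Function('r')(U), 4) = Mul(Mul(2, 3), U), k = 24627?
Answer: Rational(-1264, 23739) ≈ -0.053246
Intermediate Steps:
Function('r')(U) = Add(-4, Mul(6, U)) (Function('r')(U) = Add(-4, Mul(Mul(2, 3), U)) = Add(-4, Mul(6, U)))
I = -888 (I = Mul(37, -24) = -888)
Mul(Function('r')(-210), Pow(Add(k, I), -1)) = Mul(Add(-4, Mul(6, -210)), Pow(Add(24627, -888), -1)) = Mul(Add(-4, -1260), Pow(23739, -1)) = Mul(-1264, Rational(1, 23739)) = Rational(-1264, 23739)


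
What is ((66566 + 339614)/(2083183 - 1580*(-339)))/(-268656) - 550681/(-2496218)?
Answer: 2105622471848227/9544739096854236 ≈ 0.22061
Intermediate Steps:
((66566 + 339614)/(2083183 - 1580*(-339)))/(-268656) - 550681/(-2496218) = (406180/(2083183 + 535620))*(-1/268656) - 550681*(-1/2496218) = (406180/2618803)*(-1/268656) + 550681/2496218 = (406180*(1/2618803))*(-1/268656) + 550681/2496218 = (17660/113861)*(-1/268656) + 550681/2496218 = -4415/7647360204 + 550681/2496218 = 2105622471848227/9544739096854236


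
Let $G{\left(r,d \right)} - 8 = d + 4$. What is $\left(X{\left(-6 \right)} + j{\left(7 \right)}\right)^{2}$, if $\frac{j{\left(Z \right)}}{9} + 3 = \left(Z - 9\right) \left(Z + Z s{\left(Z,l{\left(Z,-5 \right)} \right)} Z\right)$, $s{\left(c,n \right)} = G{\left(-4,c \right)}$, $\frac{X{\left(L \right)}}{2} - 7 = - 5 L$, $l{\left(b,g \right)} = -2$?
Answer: $283484569$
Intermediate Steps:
$G{\left(r,d \right)} = 12 + d$ ($G{\left(r,d \right)} = 8 + \left(d + 4\right) = 8 + \left(4 + d\right) = 12 + d$)
$X{\left(L \right)} = 14 - 10 L$ ($X{\left(L \right)} = 14 + 2 \left(- 5 L\right) = 14 - 10 L$)
$s{\left(c,n \right)} = 12 + c$
$j{\left(Z \right)} = -27 + 9 \left(-9 + Z\right) \left(Z + Z^{2} \left(12 + Z\right)\right)$ ($j{\left(Z \right)} = -27 + 9 \left(Z - 9\right) \left(Z + Z \left(12 + Z\right) Z\right) = -27 + 9 \left(-9 + Z\right) \left(Z + Z^{2} \left(12 + Z\right)\right)$)
$\left(X{\left(-6 \right)} + j{\left(7 \right)}\right)^{2} = \left(\left(14 - -60\right) - \left(594 - 21609 - 9261 + 47187\right)\right)^{2} = \left(\left(14 + 60\right) - 16911\right)^{2} = \left(74 - 16911\right)^{2} = \left(-16837\right)^{2} = 283484569$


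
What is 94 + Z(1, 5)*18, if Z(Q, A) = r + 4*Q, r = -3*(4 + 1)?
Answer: -104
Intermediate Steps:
r = -15 (r = -3*5 = -15)
Z(Q, A) = -15 + 4*Q
94 + Z(1, 5)*18 = 94 + (-15 + 4*1)*18 = 94 + (-15 + 4)*18 = 94 - 11*18 = 94 - 198 = -104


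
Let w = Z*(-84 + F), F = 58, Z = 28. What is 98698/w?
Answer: -49349/364 ≈ -135.57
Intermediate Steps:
w = -728 (w = 28*(-84 + 58) = 28*(-26) = -728)
98698/w = 98698/(-728) = 98698*(-1/728) = -49349/364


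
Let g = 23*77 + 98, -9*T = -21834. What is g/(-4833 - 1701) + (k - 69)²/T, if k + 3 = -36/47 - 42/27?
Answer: 104566037305/52523892234 ≈ 1.9908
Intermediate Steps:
k = -2251/423 (k = -3 + (-36/47 - 42/27) = -3 + (-36*1/47 - 42*1/27) = -3 + (-36/47 - 14/9) = -3 - 982/423 = -2251/423 ≈ -5.3215)
T = 2426 (T = -⅑*(-21834) = 2426)
g = 1869 (g = 1771 + 98 = 1869)
g/(-4833 - 1701) + (k - 69)²/T = 1869/(-4833 - 1701) + (-2251/423 - 69)²/2426 = 1869/(-6534) + (-31438/423)²*(1/2426) = 1869*(-1/6534) + (988347844/178929)*(1/2426) = -623/2178 + 494173922/217040877 = 104566037305/52523892234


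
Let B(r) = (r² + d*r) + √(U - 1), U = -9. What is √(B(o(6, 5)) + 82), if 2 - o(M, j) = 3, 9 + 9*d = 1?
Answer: √(755 + 9*I*√10)/3 ≈ 9.1607 + 0.1726*I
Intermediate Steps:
d = -8/9 (d = -1 + (⅑)*1 = -1 + ⅑ = -8/9 ≈ -0.88889)
o(M, j) = -1 (o(M, j) = 2 - 1*3 = 2 - 3 = -1)
B(r) = r² - 8*r/9 + I*√10 (B(r) = (r² - 8*r/9) + √(-9 - 1) = (r² - 8*r/9) + √(-10) = (r² - 8*r/9) + I*√10 = r² - 8*r/9 + I*√10)
√(B(o(6, 5)) + 82) = √(((-1)² - 8/9*(-1) + I*√10) + 82) = √((1 + 8/9 + I*√10) + 82) = √((17/9 + I*√10) + 82) = √(755/9 + I*√10)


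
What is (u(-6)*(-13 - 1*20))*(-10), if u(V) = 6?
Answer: 1980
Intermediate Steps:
(u(-6)*(-13 - 1*20))*(-10) = (6*(-13 - 1*20))*(-10) = (6*(-13 - 20))*(-10) = (6*(-33))*(-10) = -198*(-10) = 1980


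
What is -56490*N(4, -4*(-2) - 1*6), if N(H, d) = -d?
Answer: 112980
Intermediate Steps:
-56490*N(4, -4*(-2) - 1*6) = -56490*(-(-4*(-2) - 1*6)) = -56490*(-(8 - 6)) = -56490*(-1*2) = -56490*(-2) = -8070*(-14) = 112980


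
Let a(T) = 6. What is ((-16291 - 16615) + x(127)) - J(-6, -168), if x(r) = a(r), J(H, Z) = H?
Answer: -32894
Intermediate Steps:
x(r) = 6
((-16291 - 16615) + x(127)) - J(-6, -168) = ((-16291 - 16615) + 6) - 1*(-6) = (-32906 + 6) + 6 = -32900 + 6 = -32894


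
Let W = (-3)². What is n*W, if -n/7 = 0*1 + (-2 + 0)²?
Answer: -252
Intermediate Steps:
W = 9
n = -28 (n = -7*(0*1 + (-2 + 0)²) = -7*(0 + (-2)²) = -7*(0 + 4) = -7*4 = -28)
n*W = -28*9 = -252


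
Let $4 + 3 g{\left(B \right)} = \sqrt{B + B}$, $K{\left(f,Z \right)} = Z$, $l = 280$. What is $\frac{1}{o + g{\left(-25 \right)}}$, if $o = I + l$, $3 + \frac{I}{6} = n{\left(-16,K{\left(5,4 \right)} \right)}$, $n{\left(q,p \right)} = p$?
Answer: $\frac{427}{121561} - \frac{5 i \sqrt{2}}{243122} \approx 0.0035126 - 2.9084 \cdot 10^{-5} i$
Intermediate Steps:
$I = 6$ ($I = -18 + 6 \cdot 4 = -18 + 24 = 6$)
$g{\left(B \right)} = - \frac{4}{3} + \frac{\sqrt{2} \sqrt{B}}{3}$ ($g{\left(B \right)} = - \frac{4}{3} + \frac{\sqrt{B + B}}{3} = - \frac{4}{3} + \frac{\sqrt{2 B}}{3} = - \frac{4}{3} + \frac{\sqrt{2} \sqrt{B}}{3}$)
$o = 286$ ($o = 6 + 280 = 286$)
$\frac{1}{o + g{\left(-25 \right)}} = \frac{1}{286 - \left(\frac{4}{3} - \frac{\sqrt{2} \sqrt{-25}}{3}\right)} = \frac{1}{286 - \left(\frac{4}{3} - \frac{\sqrt{2} \cdot 5 i}{3}\right)} = \frac{1}{286 - \left(\frac{4}{3} - \frac{5 i \sqrt{2}}{3}\right)} = \frac{1}{\frac{854}{3} + \frac{5 i \sqrt{2}}{3}}$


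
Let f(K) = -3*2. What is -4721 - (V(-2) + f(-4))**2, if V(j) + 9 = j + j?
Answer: -5082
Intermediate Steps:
V(j) = -9 + 2*j (V(j) = -9 + (j + j) = -9 + 2*j)
f(K) = -6
-4721 - (V(-2) + f(-4))**2 = -4721 - ((-9 + 2*(-2)) - 6)**2 = -4721 - ((-9 - 4) - 6)**2 = -4721 - (-13 - 6)**2 = -4721 - 1*(-19)**2 = -4721 - 1*361 = -4721 - 361 = -5082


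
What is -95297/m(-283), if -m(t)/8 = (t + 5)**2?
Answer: 95297/618272 ≈ 0.15413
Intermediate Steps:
m(t) = -8*(5 + t)**2 (m(t) = -8*(t + 5)**2 = -8*(5 + t)**2)
-95297/m(-283) = -95297*(-1/(8*(5 - 283)**2)) = -95297/((-8*(-278)**2)) = -95297/((-8*77284)) = -95297/(-618272) = -95297*(-1/618272) = 95297/618272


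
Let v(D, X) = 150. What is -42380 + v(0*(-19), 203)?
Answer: -42230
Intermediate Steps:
-42380 + v(0*(-19), 203) = -42380 + 150 = -42230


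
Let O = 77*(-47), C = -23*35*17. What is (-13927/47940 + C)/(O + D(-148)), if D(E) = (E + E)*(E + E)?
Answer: -656072827/4026816180 ≈ -0.16293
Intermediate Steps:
C = -13685 (C = -805*17 = -13685)
O = -3619
D(E) = 4*E**2 (D(E) = (2*E)*(2*E) = 4*E**2)
(-13927/47940 + C)/(O + D(-148)) = (-13927/47940 - 13685)/(-3619 + 4*(-148)**2) = (-13927*1/47940 - 13685)/(-3619 + 4*21904) = (-13927/47940 - 13685)/(-3619 + 87616) = -656072827/47940/83997 = -656072827/47940*1/83997 = -656072827/4026816180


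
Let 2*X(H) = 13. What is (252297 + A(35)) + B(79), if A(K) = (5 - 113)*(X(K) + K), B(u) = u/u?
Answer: 247816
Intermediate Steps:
X(H) = 13/2 (X(H) = (½)*13 = 13/2)
B(u) = 1
A(K) = -702 - 108*K (A(K) = (5 - 113)*(13/2 + K) = -108*(13/2 + K) = -702 - 108*K)
(252297 + A(35)) + B(79) = (252297 + (-702 - 108*35)) + 1 = (252297 + (-702 - 3780)) + 1 = (252297 - 4482) + 1 = 247815 + 1 = 247816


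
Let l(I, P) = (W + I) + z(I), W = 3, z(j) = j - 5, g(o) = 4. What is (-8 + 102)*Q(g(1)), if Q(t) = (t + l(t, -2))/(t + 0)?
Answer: 235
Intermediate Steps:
z(j) = -5 + j
l(I, P) = -2 + 2*I (l(I, P) = (3 + I) + (-5 + I) = -2 + 2*I)
Q(t) = (-2 + 3*t)/t (Q(t) = (t + (-2 + 2*t))/(t + 0) = (-2 + 3*t)/t)
(-8 + 102)*Q(g(1)) = (-8 + 102)*(3 - 2/4) = 94*(3 - 2*¼) = 94*(3 - ½) = 94*(5/2) = 235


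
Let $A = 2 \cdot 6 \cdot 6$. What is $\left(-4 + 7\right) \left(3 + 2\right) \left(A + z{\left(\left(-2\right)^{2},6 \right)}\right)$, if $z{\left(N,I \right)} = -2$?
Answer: $1050$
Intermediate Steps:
$A = 72$ ($A = 12 \cdot 6 = 72$)
$\left(-4 + 7\right) \left(3 + 2\right) \left(A + z{\left(\left(-2\right)^{2},6 \right)}\right) = \left(-4 + 7\right) \left(3 + 2\right) \left(72 - 2\right) = 3 \cdot 5 \cdot 70 = 3 \cdot 350 = 1050$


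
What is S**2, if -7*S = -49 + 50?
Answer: 1/49 ≈ 0.020408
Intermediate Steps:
S = -1/7 (S = -(-49 + 50)/7 = -1/7*1 = -1/7 ≈ -0.14286)
S**2 = (-1/7)**2 = 1/49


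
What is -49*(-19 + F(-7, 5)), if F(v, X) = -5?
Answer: 1176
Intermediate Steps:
-49*(-19 + F(-7, 5)) = -49*(-19 - 5) = -49*(-24) = 1176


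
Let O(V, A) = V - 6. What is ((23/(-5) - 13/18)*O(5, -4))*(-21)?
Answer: -3353/30 ≈ -111.77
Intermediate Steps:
O(V, A) = -6 + V
((23/(-5) - 13/18)*O(5, -4))*(-21) = ((23/(-5) - 13/18)*(-6 + 5))*(-21) = ((23*(-⅕) - 13*1/18)*(-1))*(-21) = ((-23/5 - 13/18)*(-1))*(-21) = -479/90*(-1)*(-21) = (479/90)*(-21) = -3353/30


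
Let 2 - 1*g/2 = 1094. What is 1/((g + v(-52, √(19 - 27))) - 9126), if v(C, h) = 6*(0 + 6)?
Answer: -1/11274 ≈ -8.8700e-5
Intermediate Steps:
g = -2184 (g = 4 - 2*1094 = 4 - 2188 = -2184)
v(C, h) = 36 (v(C, h) = 6*6 = 36)
1/((g + v(-52, √(19 - 27))) - 9126) = 1/((-2184 + 36) - 9126) = 1/(-2148 - 9126) = 1/(-11274) = -1/11274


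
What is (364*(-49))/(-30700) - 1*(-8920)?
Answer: 68465459/7675 ≈ 8920.6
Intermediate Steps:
(364*(-49))/(-30700) - 1*(-8920) = -17836*(-1/30700) + 8920 = 4459/7675 + 8920 = 68465459/7675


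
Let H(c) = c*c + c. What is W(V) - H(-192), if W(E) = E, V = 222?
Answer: -36450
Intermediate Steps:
H(c) = c + c**2 (H(c) = c**2 + c = c + c**2)
W(V) - H(-192) = 222 - (-192)*(1 - 192) = 222 - (-192)*(-191) = 222 - 1*36672 = 222 - 36672 = -36450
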